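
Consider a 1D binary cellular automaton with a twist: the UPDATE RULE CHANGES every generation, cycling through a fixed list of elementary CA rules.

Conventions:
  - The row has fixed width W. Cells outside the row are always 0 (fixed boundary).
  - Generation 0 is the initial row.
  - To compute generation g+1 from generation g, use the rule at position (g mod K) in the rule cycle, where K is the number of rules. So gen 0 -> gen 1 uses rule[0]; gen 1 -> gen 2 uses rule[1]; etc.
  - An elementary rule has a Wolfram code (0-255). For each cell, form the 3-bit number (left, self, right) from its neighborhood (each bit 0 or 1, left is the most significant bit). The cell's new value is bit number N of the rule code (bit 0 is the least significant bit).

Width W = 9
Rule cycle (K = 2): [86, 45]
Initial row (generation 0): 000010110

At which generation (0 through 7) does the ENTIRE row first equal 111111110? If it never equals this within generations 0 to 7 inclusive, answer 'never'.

Answer: 7

Derivation:
Gen 0: 000010110
Gen 1 (rule 86): 000110011
Gen 2 (rule 45): 110100010
Gen 3 (rule 86): 010110111
Gen 4 (rule 45): 011101100
Gen 5 (rule 86): 100100110
Gen 6 (rule 45): 100100100
Gen 7 (rule 86): 111111110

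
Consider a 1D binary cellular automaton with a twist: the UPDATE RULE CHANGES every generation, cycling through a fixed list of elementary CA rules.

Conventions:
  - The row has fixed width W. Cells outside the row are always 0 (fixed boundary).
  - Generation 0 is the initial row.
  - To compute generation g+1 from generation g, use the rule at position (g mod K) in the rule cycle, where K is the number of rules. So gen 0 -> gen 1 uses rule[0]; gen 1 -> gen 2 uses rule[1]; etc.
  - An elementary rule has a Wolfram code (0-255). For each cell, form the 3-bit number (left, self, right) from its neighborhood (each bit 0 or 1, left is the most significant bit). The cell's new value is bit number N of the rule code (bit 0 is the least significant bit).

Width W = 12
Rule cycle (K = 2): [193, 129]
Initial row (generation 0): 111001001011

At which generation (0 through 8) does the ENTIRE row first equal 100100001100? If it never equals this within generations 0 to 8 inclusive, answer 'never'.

Gen 0: 111001001011
Gen 1 (rule 193): 011000000001
Gen 2 (rule 129): 000011111100
Gen 3 (rule 193): 111001111101
Gen 4 (rule 129): 010000111000
Gen 5 (rule 193): 000110011011
Gen 6 (rule 129): 110000000000
Gen 7 (rule 193): 010111111111
Gen 8 (rule 129): 000011111110

Answer: never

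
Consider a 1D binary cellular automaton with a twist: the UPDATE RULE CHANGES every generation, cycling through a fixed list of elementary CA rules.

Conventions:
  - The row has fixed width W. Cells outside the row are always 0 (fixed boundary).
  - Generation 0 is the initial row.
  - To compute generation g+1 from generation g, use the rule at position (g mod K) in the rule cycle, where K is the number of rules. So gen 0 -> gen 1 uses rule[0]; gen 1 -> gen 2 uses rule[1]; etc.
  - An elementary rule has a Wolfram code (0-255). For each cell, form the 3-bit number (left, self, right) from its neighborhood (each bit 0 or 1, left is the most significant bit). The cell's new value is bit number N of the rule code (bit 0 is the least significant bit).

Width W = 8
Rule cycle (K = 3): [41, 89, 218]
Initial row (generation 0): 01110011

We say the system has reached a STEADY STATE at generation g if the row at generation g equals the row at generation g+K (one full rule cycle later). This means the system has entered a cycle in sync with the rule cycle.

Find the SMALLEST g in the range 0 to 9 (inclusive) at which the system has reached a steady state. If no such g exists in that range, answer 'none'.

Answer: 4

Derivation:
Gen 0: 01110011
Gen 1 (rule 41): 01000010
Gen 2 (rule 89): 00111001
Gen 3 (rule 218): 01111110
Gen 4 (rule 41): 01000000
Gen 5 (rule 89): 00111111
Gen 6 (rule 218): 01111111
Gen 7 (rule 41): 01000000
Gen 8 (rule 89): 00111111
Gen 9 (rule 218): 01111111
Gen 10 (rule 41): 01000000
Gen 11 (rule 89): 00111111
Gen 12 (rule 218): 01111111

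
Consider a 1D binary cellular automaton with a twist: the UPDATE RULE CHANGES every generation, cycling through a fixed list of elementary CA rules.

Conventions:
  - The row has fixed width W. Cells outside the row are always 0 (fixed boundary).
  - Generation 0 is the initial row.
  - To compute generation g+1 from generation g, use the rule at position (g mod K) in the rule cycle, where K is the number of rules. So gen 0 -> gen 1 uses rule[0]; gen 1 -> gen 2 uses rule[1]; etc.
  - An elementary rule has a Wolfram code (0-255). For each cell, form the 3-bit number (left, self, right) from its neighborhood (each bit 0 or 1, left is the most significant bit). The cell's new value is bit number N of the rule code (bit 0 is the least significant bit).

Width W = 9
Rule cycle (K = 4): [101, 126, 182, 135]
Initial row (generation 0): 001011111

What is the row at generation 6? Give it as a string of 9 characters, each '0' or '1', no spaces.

Answer: 101110111

Derivation:
Gen 0: 001011111
Gen 1 (rule 101): 101100001
Gen 2 (rule 126): 111110011
Gen 3 (rule 182): 011101100
Gen 4 (rule 135): 101000001
Gen 5 (rule 101): 111011101
Gen 6 (rule 126): 101110111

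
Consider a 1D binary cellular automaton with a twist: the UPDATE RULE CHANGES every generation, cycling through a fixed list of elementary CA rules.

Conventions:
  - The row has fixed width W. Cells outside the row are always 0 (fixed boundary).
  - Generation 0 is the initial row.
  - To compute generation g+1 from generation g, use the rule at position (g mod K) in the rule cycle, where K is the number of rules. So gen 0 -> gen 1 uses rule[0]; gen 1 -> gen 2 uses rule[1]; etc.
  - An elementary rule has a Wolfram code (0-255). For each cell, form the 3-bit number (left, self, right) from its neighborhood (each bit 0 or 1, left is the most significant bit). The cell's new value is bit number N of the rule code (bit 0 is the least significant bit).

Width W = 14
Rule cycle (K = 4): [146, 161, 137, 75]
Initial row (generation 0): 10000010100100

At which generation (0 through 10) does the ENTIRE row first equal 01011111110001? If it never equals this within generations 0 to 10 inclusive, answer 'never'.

Gen 0: 10000010100100
Gen 1 (rule 146): 01000100011010
Gen 2 (rule 161): 00010001000100
Gen 3 (rule 137): 11000100010001
Gen 4 (rule 75): 11011001100110
Gen 5 (rule 146): 00000110011001
Gen 6 (rule 161): 11110000000000
Gen 7 (rule 137): 11100111111111
Gen 8 (rule 75): 10101100000001
Gen 9 (rule 146): 00000010000010
Gen 10 (rule 161): 11111000111000

Answer: never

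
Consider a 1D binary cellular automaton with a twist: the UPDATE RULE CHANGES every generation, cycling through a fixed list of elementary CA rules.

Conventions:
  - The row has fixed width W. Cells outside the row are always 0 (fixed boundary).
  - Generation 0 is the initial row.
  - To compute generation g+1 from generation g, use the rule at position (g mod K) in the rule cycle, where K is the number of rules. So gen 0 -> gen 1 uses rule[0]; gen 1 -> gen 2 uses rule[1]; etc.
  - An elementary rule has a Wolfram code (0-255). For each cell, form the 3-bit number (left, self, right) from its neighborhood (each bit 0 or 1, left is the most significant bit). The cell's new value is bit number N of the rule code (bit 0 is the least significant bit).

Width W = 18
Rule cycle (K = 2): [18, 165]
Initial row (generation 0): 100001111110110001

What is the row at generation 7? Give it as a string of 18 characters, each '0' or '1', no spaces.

Gen 0: 100001111110110001
Gen 1 (rule 18): 010010000000001010
Gen 2 (rule 165): 010010111111101110
Gen 3 (rule 18): 101100000000000001
Gen 4 (rule 165): 110001111111111101
Gen 5 (rule 18): 001010000000000000
Gen 6 (rule 165): 101110111111111111
Gen 7 (rule 18): 000000000000000000

Answer: 000000000000000000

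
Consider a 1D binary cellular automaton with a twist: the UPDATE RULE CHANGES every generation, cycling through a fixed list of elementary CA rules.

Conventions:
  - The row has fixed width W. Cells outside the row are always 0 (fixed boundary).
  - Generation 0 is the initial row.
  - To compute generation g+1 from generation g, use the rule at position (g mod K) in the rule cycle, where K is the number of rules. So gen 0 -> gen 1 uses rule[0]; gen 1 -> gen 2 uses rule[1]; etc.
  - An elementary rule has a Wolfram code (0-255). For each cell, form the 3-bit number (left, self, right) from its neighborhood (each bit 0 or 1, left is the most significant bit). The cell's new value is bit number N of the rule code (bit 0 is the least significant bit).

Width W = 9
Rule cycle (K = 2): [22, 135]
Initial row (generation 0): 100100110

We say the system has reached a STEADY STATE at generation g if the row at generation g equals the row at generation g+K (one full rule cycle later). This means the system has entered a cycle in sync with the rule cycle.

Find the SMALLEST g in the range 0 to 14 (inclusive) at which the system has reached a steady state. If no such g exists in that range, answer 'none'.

Gen 0: 100100110
Gen 1 (rule 22): 111111001
Gen 2 (rule 135): 011110011
Gen 3 (rule 22): 100001100
Gen 4 (rule 135): 101110001
Gen 5 (rule 22): 100001011
Gen 6 (rule 135): 101111000
Gen 7 (rule 22): 100000100
Gen 8 (rule 135): 101111101
Gen 9 (rule 22): 100000001
Gen 10 (rule 135): 101111111
Gen 11 (rule 22): 100000000
Gen 12 (rule 135): 101111111
Gen 13 (rule 22): 100000000
Gen 14 (rule 135): 101111111
Gen 15 (rule 22): 100000000
Gen 16 (rule 135): 101111111

Answer: 10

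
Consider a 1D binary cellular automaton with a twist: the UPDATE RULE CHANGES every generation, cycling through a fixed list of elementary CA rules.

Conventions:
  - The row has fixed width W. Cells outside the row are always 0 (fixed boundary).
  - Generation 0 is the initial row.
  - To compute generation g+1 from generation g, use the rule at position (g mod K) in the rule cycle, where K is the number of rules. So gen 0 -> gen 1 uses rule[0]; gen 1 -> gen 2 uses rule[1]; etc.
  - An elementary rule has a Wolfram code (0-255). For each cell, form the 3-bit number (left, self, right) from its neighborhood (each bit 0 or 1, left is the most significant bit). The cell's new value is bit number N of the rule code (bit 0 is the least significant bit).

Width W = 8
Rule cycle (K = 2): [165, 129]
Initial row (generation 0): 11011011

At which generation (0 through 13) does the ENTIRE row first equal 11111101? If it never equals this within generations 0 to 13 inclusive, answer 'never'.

Answer: never

Derivation:
Gen 0: 11011011
Gen 1 (rule 165): 00100100
Gen 2 (rule 129): 10000001
Gen 3 (rule 165): 10111101
Gen 4 (rule 129): 00011000
Gen 5 (rule 165): 11000011
Gen 6 (rule 129): 00011000
Gen 7 (rule 165): 11000011
Gen 8 (rule 129): 00011000
Gen 9 (rule 165): 11000011
Gen 10 (rule 129): 00011000
Gen 11 (rule 165): 11000011
Gen 12 (rule 129): 00011000
Gen 13 (rule 165): 11000011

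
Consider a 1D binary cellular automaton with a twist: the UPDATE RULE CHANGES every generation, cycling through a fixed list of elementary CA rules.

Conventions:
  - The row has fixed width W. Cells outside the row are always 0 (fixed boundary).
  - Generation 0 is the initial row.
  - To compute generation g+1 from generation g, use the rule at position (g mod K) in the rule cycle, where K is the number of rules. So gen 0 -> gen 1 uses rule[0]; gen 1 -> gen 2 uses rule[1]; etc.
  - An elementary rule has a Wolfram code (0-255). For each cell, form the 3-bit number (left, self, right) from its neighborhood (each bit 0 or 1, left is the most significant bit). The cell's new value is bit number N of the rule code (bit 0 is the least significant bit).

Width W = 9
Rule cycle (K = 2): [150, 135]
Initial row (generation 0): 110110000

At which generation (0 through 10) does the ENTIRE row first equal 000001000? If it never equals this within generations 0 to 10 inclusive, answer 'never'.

Answer: 1

Derivation:
Gen 0: 110110000
Gen 1 (rule 150): 000001000
Gen 2 (rule 135): 111111011
Gen 3 (rule 150): 011110000
Gen 4 (rule 135): 101100111
Gen 5 (rule 150): 100011010
Gen 6 (rule 135): 101100010
Gen 7 (rule 150): 100010111
Gen 8 (rule 135): 101110010
Gen 9 (rule 150): 100101111
Gen 10 (rule 135): 101100110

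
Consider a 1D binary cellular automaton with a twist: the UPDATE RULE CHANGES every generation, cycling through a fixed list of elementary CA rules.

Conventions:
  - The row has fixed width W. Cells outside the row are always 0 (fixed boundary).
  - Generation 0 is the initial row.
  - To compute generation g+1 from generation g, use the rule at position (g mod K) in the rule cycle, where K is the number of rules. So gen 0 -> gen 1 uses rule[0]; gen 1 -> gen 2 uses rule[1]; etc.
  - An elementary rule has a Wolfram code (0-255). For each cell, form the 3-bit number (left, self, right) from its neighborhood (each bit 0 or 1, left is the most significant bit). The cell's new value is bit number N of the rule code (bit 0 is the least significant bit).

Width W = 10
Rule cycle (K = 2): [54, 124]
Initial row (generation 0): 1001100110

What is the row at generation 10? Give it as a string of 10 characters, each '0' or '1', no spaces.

Gen 0: 1001100110
Gen 1 (rule 54): 1110011001
Gen 2 (rule 124): 1011011101
Gen 3 (rule 54): 1100100011
Gen 4 (rule 124): 1110110011
Gen 5 (rule 54): 0001001100
Gen 6 (rule 124): 0001101110
Gen 7 (rule 54): 0010010001
Gen 8 (rule 124): 0011011001
Gen 9 (rule 54): 0100100111
Gen 10 (rule 124): 0110110101

Answer: 0110110101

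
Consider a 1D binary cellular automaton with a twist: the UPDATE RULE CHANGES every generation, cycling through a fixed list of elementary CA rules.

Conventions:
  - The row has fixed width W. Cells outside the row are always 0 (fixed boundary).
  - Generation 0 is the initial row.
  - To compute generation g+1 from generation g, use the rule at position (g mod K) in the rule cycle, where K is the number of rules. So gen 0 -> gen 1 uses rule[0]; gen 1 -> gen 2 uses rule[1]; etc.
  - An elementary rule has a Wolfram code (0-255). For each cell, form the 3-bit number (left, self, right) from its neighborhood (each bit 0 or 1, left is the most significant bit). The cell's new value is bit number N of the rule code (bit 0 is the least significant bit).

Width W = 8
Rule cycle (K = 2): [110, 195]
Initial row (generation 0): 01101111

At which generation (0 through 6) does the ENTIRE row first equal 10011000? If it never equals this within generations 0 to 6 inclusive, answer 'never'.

Answer: never

Derivation:
Gen 0: 01101111
Gen 1 (rule 110): 11111001
Gen 2 (rule 195): 01111010
Gen 3 (rule 110): 11001110
Gen 4 (rule 195): 01010110
Gen 5 (rule 110): 11111110
Gen 6 (rule 195): 01111110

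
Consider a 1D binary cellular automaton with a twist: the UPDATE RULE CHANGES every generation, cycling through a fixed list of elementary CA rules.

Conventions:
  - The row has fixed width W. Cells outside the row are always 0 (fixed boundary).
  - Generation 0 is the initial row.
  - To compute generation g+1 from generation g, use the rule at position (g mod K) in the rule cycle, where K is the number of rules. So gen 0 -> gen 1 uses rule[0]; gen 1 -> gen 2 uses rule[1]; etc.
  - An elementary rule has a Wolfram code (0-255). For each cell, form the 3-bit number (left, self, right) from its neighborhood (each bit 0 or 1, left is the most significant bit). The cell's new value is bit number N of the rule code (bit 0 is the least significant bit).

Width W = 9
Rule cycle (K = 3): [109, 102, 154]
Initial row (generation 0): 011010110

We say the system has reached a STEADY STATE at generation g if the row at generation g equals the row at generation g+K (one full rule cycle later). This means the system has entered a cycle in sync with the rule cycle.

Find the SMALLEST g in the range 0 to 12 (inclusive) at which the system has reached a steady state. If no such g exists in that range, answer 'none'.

Answer: none

Derivation:
Gen 0: 011010110
Gen 1 (rule 109): 011111110
Gen 2 (rule 102): 100000010
Gen 3 (rule 154): 010000101
Gen 4 (rule 109): 010110111
Gen 5 (rule 102): 111011001
Gen 6 (rule 154): 110010110
Gen 7 (rule 109): 110011110
Gen 8 (rule 102): 010100010
Gen 9 (rule 154): 100010101
Gen 10 (rule 109): 101011111
Gen 11 (rule 102): 111100001
Gen 12 (rule 154): 111010010
Gen 13 (rule 109): 101110010
Gen 14 (rule 102): 110010110
Gen 15 (rule 154): 101100101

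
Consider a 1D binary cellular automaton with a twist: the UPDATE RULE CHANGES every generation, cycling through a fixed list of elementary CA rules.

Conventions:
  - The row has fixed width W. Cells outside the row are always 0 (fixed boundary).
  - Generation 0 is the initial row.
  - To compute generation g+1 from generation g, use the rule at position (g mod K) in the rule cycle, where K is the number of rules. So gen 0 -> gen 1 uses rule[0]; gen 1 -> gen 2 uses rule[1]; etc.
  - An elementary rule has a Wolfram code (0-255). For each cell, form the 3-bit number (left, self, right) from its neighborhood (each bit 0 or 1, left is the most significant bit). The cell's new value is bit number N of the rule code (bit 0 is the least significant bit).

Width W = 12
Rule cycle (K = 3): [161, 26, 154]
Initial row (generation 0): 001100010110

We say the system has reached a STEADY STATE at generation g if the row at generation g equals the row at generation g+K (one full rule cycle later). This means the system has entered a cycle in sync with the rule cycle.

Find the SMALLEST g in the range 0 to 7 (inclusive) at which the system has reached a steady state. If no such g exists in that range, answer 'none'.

Gen 0: 001100010110
Gen 1 (rule 161): 100001001000
Gen 2 (rule 26): 010010110100
Gen 3 (rule 154): 101100100010
Gen 4 (rule 161): 010000001000
Gen 5 (rule 26): 101000010100
Gen 6 (rule 154): 000100100010
Gen 7 (rule 161): 110000001000
Gen 8 (rule 26): 101000010100
Gen 9 (rule 154): 000100100010
Gen 10 (rule 161): 110000001000

Answer: 5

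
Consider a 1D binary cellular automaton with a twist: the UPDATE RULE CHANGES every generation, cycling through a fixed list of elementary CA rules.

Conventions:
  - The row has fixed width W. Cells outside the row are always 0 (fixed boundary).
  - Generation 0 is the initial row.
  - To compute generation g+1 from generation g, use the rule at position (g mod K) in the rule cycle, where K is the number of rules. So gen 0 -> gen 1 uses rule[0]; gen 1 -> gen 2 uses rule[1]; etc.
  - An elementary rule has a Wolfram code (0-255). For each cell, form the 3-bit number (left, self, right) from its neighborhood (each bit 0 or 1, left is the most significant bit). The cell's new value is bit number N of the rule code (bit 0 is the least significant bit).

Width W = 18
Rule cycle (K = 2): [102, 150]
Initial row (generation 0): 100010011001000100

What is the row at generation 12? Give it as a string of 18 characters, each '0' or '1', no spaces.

Answer: 111100111111111001

Derivation:
Gen 0: 100010011001000100
Gen 1 (rule 102): 100110101011001100
Gen 2 (rule 150): 111000101000110010
Gen 3 (rule 102): 001001111001010110
Gen 4 (rule 150): 011110110111010001
Gen 5 (rule 102): 100011011001110011
Gen 6 (rule 150): 110100000110101100
Gen 7 (rule 102): 011100001011110100
Gen 8 (rule 150): 101010011001100110
Gen 9 (rule 102): 111110101010101010
Gen 10 (rule 150): 011100101010101011
Gen 11 (rule 102): 100101111111111101
Gen 12 (rule 150): 111100111111111001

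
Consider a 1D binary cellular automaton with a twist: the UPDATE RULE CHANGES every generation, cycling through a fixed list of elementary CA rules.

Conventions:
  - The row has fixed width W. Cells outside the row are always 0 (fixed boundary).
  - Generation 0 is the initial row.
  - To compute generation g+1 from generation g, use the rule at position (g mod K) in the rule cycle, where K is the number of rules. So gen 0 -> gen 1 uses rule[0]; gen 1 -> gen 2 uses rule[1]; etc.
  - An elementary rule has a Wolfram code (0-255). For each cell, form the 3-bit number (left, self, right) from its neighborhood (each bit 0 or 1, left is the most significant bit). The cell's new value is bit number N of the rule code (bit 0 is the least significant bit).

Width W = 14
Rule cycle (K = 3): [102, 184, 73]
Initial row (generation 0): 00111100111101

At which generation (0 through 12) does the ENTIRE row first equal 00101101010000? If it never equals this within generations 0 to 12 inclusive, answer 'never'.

Gen 0: 00111100111101
Gen 1 (rule 102): 01000101000111
Gen 2 (rule 184): 00100010100110
Gen 3 (rule 73): 10001000000110
Gen 4 (rule 102): 10011000001010
Gen 5 (rule 184): 01010100000101
Gen 6 (rule 73): 00000001110000
Gen 7 (rule 102): 00000010010000
Gen 8 (rule 184): 00000001001000
Gen 9 (rule 73): 11111100000011
Gen 10 (rule 102): 00000100000101
Gen 11 (rule 184): 00000010000010
Gen 12 (rule 73): 11111000111000

Answer: never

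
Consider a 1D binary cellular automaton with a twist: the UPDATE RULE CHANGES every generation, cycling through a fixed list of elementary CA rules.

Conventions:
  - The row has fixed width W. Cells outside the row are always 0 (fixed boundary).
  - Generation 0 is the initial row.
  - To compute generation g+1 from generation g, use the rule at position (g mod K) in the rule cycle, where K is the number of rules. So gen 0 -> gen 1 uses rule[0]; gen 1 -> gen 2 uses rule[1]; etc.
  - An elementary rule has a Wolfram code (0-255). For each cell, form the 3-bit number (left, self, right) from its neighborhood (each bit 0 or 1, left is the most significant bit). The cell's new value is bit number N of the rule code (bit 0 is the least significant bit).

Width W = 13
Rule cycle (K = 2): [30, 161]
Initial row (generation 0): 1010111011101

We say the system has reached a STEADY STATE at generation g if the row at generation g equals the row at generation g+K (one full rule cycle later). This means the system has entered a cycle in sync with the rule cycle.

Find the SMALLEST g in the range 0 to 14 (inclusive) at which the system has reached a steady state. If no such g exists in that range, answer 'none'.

Gen 0: 1010111011101
Gen 1 (rule 30): 1010100010001
Gen 2 (rule 161): 0101001000100
Gen 3 (rule 30): 1101111101110
Gen 4 (rule 161): 0010111010100
Gen 5 (rule 30): 0110100010110
Gen 6 (rule 161): 0001001001000
Gen 7 (rule 30): 0011111111100
Gen 8 (rule 161): 1001111111001
Gen 9 (rule 30): 1111000000111
Gen 10 (rule 161): 0110011110010
Gen 11 (rule 30): 1101110001111
Gen 12 (rule 161): 0010100100110
Gen 13 (rule 30): 0110111111101
Gen 14 (rule 161): 0001011111010
Gen 15 (rule 30): 0011010000011
Gen 16 (rule 161): 1000100111000

Answer: none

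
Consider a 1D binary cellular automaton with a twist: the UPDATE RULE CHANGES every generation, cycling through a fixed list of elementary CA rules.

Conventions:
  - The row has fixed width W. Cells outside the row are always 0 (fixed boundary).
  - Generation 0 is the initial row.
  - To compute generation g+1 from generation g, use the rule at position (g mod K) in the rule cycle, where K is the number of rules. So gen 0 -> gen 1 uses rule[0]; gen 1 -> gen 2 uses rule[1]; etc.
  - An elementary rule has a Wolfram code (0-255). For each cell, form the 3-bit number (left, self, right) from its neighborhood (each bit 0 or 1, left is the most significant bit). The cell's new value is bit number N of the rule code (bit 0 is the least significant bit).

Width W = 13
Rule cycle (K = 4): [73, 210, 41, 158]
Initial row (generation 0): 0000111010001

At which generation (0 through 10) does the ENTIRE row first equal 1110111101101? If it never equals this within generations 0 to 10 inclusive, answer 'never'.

Answer: never

Derivation:
Gen 0: 0000111010001
Gen 1 (rule 73): 1110101000100
Gen 2 (rule 210): 0110000101010
Gen 3 (rule 41): 0100110010100
Gen 4 (rule 158): 1111101110110
Gen 5 (rule 73): 1000101010110
Gen 6 (rule 210): 0101000000011
Gen 7 (rule 41): 0010011111010
Gen 8 (rule 158): 0111111110011
Gen 9 (rule 73): 0100000010011
Gen 10 (rule 210): 1010000101101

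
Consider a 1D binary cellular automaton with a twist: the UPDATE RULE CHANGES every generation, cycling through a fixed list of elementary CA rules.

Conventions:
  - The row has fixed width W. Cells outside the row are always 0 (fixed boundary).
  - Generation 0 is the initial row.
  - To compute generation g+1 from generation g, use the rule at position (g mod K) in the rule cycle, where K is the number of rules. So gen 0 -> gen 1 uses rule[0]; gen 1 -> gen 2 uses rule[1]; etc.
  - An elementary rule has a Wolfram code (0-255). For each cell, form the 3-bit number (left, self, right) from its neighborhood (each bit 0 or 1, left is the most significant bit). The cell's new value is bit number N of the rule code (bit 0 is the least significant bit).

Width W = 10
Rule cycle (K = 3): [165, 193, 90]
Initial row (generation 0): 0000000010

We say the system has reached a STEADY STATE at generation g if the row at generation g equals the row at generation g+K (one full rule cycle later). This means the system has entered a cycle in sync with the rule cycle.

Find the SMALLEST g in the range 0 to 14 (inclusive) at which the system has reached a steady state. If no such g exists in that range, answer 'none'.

Gen 0: 0000000010
Gen 1 (rule 165): 1111111010
Gen 2 (rule 193): 0111111000
Gen 3 (rule 90): 1100001100
Gen 4 (rule 165): 0001100001
Gen 5 (rule 193): 1100101100
Gen 6 (rule 90): 1111001110
Gen 7 (rule 165): 0110000100
Gen 8 (rule 193): 0010110001
Gen 9 (rule 90): 0100111010
Gen 10 (rule 165): 0100010110
Gen 11 (rule 193): 0001000010
Gen 12 (rule 90): 0010100101
Gen 13 (rule 165): 1011100111
Gen 14 (rule 193): 0001100011
Gen 15 (rule 90): 0011110111
Gen 16 (rule 165): 1001101010
Gen 17 (rule 193): 0000100000

Answer: none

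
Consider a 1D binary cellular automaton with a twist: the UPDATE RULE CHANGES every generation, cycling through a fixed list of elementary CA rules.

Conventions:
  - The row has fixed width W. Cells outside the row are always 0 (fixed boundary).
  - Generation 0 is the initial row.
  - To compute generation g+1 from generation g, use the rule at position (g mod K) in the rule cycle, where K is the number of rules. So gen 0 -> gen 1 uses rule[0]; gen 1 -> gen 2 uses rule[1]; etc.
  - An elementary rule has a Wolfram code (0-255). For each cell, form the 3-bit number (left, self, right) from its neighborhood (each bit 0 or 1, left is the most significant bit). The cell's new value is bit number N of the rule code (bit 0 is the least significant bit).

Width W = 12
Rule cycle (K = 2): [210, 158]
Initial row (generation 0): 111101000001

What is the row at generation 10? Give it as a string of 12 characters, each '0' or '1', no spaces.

Answer: 111101111110

Derivation:
Gen 0: 111101000001
Gen 1 (rule 210): 011100100010
Gen 2 (rule 158): 111011110111
Gen 3 (rule 210): 011001110011
Gen 4 (rule 158): 110111101110
Gen 5 (rule 210): 010011100111
Gen 6 (rule 158): 111111011110
Gen 7 (rule 210): 011111001111
Gen 8 (rule 158): 111110111110
Gen 9 (rule 210): 011110011111
Gen 10 (rule 158): 111101111110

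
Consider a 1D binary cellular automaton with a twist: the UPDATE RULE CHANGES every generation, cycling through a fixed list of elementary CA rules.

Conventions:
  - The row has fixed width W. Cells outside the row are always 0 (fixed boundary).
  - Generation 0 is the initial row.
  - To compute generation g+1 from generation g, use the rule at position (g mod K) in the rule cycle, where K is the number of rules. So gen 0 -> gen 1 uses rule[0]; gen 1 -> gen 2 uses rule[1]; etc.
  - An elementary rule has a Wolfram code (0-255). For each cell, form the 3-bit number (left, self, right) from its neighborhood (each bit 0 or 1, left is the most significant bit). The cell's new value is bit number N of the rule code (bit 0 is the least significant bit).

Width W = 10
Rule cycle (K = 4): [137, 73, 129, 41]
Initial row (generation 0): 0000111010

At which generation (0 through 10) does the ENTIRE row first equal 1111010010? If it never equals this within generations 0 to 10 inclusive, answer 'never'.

Answer: 10

Derivation:
Gen 0: 0000111010
Gen 1 (rule 137): 1110110000
Gen 2 (rule 73): 1010110111
Gen 3 (rule 129): 0000000010
Gen 4 (rule 41): 1111111000
Gen 5 (rule 137): 1111110011
Gen 6 (rule 73): 1000010011
Gen 7 (rule 129): 0011000000
Gen 8 (rule 41): 1010011111
Gen 9 (rule 137): 0000011110
Gen 10 (rule 73): 1111010010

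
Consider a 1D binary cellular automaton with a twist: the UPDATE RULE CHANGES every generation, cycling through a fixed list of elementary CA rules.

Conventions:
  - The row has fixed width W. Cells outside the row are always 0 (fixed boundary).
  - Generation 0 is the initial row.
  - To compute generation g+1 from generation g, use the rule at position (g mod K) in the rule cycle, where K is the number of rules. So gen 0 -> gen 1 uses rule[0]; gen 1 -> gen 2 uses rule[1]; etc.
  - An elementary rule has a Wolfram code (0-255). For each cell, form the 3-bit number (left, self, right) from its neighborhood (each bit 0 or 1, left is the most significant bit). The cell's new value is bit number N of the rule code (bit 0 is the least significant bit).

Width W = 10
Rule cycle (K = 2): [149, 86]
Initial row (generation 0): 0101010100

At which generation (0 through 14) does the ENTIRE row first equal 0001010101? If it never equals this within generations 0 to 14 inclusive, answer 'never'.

Gen 0: 0101010100
Gen 1 (rule 149): 0101010111
Gen 2 (rule 86): 1101010001
Gen 3 (rule 149): 0001011101
Gen 4 (rule 86): 0011000101
Gen 5 (rule 149): 1000110101
Gen 6 (rule 86): 1101010101
Gen 7 (rule 149): 0001010101
Gen 8 (rule 86): 0011010101
Gen 9 (rule 149): 1000010101
Gen 10 (rule 86): 1100110101
Gen 11 (rule 149): 0010000101
Gen 12 (rule 86): 0111001101
Gen 13 (rule 149): 0010100001
Gen 14 (rule 86): 0110110011

Answer: 7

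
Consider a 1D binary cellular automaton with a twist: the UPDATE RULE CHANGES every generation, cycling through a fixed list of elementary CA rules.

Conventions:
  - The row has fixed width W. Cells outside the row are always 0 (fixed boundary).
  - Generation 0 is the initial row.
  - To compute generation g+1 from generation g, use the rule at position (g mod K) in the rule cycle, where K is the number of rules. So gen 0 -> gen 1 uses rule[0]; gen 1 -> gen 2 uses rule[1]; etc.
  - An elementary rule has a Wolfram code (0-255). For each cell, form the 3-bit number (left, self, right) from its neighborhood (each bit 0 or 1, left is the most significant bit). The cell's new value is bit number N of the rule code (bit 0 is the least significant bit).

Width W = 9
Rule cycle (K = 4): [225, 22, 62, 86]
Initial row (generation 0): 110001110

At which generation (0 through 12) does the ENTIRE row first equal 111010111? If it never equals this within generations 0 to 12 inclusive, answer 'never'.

Answer: never

Derivation:
Gen 0: 110001110
Gen 1 (rule 225): 010100110
Gen 2 (rule 22): 110111001
Gen 3 (rule 62): 101100111
Gen 4 (rule 86): 100111001
Gen 5 (rule 225): 000011000
Gen 6 (rule 22): 000100100
Gen 7 (rule 62): 001111110
Gen 8 (rule 86): 010000011
Gen 9 (rule 225): 000111001
Gen 10 (rule 22): 001000111
Gen 11 (rule 62): 011101100
Gen 12 (rule 86): 100100110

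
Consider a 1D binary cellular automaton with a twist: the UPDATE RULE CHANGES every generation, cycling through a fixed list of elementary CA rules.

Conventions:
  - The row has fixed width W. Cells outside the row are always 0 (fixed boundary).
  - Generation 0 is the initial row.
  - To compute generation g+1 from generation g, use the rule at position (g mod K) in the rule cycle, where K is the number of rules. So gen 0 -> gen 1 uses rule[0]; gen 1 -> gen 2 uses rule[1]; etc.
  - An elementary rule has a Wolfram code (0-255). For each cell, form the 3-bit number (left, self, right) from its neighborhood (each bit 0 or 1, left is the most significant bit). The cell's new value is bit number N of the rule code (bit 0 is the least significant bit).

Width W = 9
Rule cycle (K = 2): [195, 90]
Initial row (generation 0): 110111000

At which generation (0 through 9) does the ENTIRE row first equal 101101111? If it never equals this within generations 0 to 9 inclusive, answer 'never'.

Answer: never

Derivation:
Gen 0: 110111000
Gen 1 (rule 195): 010011011
Gen 2 (rule 90): 101111011
Gen 3 (rule 195): 000111001
Gen 4 (rule 90): 001101110
Gen 5 (rule 195): 110100110
Gen 6 (rule 90): 110011111
Gen 7 (rule 195): 010101111
Gen 8 (rule 90): 100001001
Gen 9 (rule 195): 001110010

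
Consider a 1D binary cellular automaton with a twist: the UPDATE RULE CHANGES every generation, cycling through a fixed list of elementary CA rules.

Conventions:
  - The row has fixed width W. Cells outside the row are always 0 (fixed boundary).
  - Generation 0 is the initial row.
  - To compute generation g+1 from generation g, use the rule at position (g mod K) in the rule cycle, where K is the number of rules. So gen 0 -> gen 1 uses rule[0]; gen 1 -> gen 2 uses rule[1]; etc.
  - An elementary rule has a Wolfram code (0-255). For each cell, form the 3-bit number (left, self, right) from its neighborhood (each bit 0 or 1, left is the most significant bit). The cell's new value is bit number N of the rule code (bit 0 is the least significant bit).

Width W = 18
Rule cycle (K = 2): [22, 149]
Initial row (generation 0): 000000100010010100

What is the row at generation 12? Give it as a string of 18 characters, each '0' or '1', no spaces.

Answer: 010111111111111111

Derivation:
Gen 0: 000000100010010100
Gen 1 (rule 22): 000001110111110110
Gen 2 (rule 149): 111100100011100001
Gen 3 (rule 22): 000011110100010011
Gen 4 (rule 149): 111001100111011000
Gen 5 (rule 22): 000110011000000100
Gen 6 (rule 149): 110001000111110111
Gen 7 (rule 22): 001011101000000000
Gen 8 (rule 149): 101001001111111111
Gen 9 (rule 22): 101111110000000000
Gen 10 (rule 149): 100111101111111111
Gen 11 (rule 22): 111000000000000000
Gen 12 (rule 149): 010111111111111111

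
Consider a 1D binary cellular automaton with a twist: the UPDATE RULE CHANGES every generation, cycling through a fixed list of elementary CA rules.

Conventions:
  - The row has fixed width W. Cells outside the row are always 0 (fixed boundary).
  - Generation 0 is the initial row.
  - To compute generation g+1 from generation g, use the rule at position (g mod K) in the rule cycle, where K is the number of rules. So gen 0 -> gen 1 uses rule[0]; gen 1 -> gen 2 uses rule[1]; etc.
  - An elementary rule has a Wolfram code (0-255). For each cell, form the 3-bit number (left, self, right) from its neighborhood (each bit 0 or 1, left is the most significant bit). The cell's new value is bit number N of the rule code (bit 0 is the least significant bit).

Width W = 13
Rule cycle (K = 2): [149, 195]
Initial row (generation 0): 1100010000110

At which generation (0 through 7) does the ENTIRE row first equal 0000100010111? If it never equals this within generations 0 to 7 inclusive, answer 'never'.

Gen 0: 1100010000110
Gen 1 (rule 149): 0011011110001
Gen 2 (rule 195): 1101001110110
Gen 3 (rule 149): 0001100100001
Gen 4 (rule 195): 1110101001110
Gen 5 (rule 149): 0100101100101
Gen 6 (rule 195): 1001000101000
Gen 7 (rule 149): 1101110101111

Answer: never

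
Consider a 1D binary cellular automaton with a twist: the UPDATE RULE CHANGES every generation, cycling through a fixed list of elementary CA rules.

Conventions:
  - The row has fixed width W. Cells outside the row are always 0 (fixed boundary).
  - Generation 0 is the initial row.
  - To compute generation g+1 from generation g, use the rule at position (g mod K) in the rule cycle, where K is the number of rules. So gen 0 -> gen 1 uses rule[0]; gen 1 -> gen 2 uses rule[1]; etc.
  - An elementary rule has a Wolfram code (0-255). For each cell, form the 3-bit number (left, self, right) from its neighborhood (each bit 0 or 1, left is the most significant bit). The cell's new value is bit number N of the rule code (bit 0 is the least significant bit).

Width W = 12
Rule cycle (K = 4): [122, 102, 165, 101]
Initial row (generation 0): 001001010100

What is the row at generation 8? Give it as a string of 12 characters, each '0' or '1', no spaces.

Gen 0: 001001010100
Gen 1 (rule 122): 010110101010
Gen 2 (rule 102): 111011111110
Gen 3 (rule 165): 010101111100
Gen 4 (rule 101): 011110000101
Gen 5 (rule 122): 110011001010
Gen 6 (rule 102): 010101011110
Gen 7 (rule 165): 011111101100
Gen 8 (rule 101): 000000110101

Answer: 000000110101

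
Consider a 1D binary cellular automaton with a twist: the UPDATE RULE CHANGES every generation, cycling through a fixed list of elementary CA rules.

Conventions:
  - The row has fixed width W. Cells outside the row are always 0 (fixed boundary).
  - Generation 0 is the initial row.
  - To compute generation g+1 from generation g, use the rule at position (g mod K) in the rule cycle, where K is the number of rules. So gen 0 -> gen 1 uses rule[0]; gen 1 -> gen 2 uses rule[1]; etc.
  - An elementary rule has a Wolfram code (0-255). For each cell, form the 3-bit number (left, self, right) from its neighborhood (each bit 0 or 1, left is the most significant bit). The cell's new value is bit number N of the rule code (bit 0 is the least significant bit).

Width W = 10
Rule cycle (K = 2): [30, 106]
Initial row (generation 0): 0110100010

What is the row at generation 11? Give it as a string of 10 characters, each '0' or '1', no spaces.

Answer: 1000001000

Derivation:
Gen 0: 0110100010
Gen 1 (rule 30): 1100110111
Gen 2 (rule 106): 1101111101
Gen 3 (rule 30): 1001000001
Gen 4 (rule 106): 0010000010
Gen 5 (rule 30): 0111000111
Gen 6 (rule 106): 1101001101
Gen 7 (rule 30): 1001111001
Gen 8 (rule 106): 0011001010
Gen 9 (rule 30): 0110111011
Gen 10 (rule 106): 1111101111
Gen 11 (rule 30): 1000001000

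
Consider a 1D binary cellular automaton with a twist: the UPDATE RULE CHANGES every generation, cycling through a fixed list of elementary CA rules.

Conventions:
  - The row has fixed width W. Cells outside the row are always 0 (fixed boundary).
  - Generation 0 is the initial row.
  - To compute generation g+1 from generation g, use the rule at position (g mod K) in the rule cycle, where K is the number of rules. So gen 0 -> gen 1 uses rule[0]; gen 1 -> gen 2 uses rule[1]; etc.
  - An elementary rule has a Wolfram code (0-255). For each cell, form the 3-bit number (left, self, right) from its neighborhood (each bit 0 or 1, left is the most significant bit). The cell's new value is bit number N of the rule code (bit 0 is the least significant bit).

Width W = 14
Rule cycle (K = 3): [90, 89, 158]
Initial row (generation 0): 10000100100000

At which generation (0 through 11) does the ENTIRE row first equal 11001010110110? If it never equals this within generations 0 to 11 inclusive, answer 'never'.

Answer: 9

Derivation:
Gen 0: 10000100100000
Gen 1 (rule 90): 01001011010000
Gen 2 (rule 89): 00100011001111
Gen 3 (rule 158): 01110110111110
Gen 4 (rule 90): 11010110100011
Gen 5 (rule 89): 11000110011011
Gen 6 (rule 158): 10101101110010
Gen 7 (rule 90): 00001101011101
Gen 8 (rule 89): 11101100010100
Gen 9 (rule 158): 11001010110110
Gen 10 (rule 90): 11110000110111
Gen 11 (rule 89): 10011110110101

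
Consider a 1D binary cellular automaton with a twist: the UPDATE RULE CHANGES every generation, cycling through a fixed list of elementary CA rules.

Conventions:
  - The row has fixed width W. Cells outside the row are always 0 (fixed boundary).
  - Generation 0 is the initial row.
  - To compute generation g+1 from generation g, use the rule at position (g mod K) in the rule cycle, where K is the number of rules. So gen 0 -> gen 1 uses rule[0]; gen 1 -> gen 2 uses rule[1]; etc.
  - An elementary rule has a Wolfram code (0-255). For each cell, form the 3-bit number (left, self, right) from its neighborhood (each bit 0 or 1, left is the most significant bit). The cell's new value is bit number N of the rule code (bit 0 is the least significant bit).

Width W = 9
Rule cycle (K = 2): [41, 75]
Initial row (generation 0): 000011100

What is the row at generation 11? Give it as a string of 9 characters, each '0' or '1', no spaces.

Answer: 111010000

Derivation:
Gen 0: 000011100
Gen 1 (rule 41): 111010001
Gen 2 (rule 75): 101000110
Gen 3 (rule 41): 010010100
Gen 4 (rule 75): 100100001
Gen 5 (rule 41): 000001100
Gen 6 (rule 75): 111111101
Gen 7 (rule 41): 100000010
Gen 8 (rule 75): 001111100
Gen 9 (rule 41): 101000001
Gen 10 (rule 75): 000011110
Gen 11 (rule 41): 111010000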